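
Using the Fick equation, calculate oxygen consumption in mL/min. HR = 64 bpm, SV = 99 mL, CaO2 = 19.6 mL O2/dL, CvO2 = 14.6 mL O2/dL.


CO = HR*SV = 64*99/1000 = 6.336 L/min
a-v O2 diff = 19.6 - 14.6 = 5 mL/dL
VO2 = CO * (CaO2-CvO2) * 10 dL/L
VO2 = 6.336 * 5 * 10
VO2 = 316.8 mL/min


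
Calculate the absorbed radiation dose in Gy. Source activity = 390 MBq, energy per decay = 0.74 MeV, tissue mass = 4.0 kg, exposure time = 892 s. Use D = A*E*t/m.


A = 390 MBq = 3.9000e+08 Bq
E = 0.74 MeV = 1.18548e-13 J
D = A*E*t/m = 3.9000e+08*1.18548e-13*892/4.0
D = 0.01031 Gy


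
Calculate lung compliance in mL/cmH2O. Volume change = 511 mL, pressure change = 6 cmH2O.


C = dV / dP
C = 511 / 6
C = 85.17 mL/cmH2O


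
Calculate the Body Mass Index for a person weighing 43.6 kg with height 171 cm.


BMI = weight / height^2
height = 171 cm = 1.71 m
BMI = 43.6 / 1.71^2
BMI = 14.91 kg/m^2


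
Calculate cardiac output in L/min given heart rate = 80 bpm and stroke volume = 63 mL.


CO = HR * SV
CO = 80 * 63 / 1000
CO = 5.04 L/min


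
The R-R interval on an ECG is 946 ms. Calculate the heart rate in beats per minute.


HR = 60 / RR_interval(s)
RR = 946 ms = 0.946 s
HR = 60 / 0.946 = 63.42 bpm


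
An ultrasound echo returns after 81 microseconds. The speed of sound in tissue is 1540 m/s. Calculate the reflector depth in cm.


depth = c * t / 2
t = 81 us = 8.1000e-05 s
depth = 1540 * 8.1000e-05 / 2
depth = 0.06237 m = 6.237 cm


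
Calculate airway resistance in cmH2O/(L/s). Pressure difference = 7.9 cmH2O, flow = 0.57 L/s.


R = dP / flow
R = 7.9 / 0.57
R = 13.86 cmH2O/(L/s)


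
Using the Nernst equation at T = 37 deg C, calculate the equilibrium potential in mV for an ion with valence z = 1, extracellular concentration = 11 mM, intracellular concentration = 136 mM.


E = (RT/(zF)) * ln(C_out/C_in)
T = 37 + 273.15 = 310.15 K
E = (8.314 * 310.15 / (1 * 96485)) * ln(11/136)
E = -67.21 mV


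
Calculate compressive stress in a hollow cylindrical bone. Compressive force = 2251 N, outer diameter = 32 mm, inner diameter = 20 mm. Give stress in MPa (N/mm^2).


A = pi*(r_o^2 - r_i^2)
r_o = 16 mm, r_i = 10 mm
A = 490.088 mm^2
sigma = F/A = 2251 / 490.088
sigma = 4.593 MPa


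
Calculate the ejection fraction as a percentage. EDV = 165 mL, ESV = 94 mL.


SV = EDV - ESV = 165 - 94 = 71 mL
EF = SV/EDV * 100 = 71/165 * 100
EF = 43.03%


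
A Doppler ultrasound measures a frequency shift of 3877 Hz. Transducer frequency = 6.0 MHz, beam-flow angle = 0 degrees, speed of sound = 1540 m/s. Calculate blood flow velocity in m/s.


v = fd * c / (2 * f0 * cos(theta))
v = 3877 * 1540 / (2 * 6.0000e+06 * cos(0))
v = 0.4975 m/s


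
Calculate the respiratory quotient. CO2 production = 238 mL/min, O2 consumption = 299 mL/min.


RQ = VCO2 / VO2
RQ = 238 / 299
RQ = 0.796


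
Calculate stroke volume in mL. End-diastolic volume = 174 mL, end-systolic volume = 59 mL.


SV = EDV - ESV
SV = 174 - 59
SV = 115 mL


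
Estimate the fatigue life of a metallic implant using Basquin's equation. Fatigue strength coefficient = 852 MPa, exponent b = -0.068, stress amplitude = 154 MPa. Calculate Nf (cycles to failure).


sigma_a = sigma_f' * (2Nf)^b
2Nf = (sigma_a/sigma_f')^(1/b)
2Nf = (154/852)^(1/-0.068)
2Nf = 8.4193305e+10
Nf = 4.2097e+10


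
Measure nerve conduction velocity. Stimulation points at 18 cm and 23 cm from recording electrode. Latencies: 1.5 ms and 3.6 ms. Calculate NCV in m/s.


Distance = (23 - 18) / 100 = 0.05 m
dt = (3.6 - 1.5) / 1000 = 0.0021 s
NCV = dist / dt = 23.81 m/s


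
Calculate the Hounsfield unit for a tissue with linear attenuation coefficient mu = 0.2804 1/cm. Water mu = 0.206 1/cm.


HU = ((mu_tissue - mu_water) / mu_water) * 1000
HU = ((0.2804 - 0.206) / 0.206) * 1000
HU = 361.2


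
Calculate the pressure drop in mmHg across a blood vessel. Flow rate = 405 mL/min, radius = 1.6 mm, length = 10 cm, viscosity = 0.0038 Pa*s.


dP = 8*mu*L*Q / (pi*r^4)
Q = 405 mL/min = 6.75e-06 m^3/s
dP = 996.661 Pa = 996.661 / 133.322 mmHg = 7.476 mmHg


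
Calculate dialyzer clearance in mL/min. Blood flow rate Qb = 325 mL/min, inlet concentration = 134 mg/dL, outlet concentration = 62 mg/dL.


K = Qb * (Cb_in - Cb_out) / Cb_in
K = 325 * (134 - 62) / 134
K = 174.6 mL/min


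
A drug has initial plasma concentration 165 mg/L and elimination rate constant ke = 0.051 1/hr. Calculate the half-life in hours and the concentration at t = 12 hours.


t_half = ln(2) / ke = 0.693147 / 0.051 = 13.59 hr
C(t) = C0 * exp(-ke*t) = 165 * exp(-0.051*12)
C(12) = 89.47 mg/L


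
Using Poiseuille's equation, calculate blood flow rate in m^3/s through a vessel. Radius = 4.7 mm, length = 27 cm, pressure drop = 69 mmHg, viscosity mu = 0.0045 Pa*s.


Q = pi*r^4*dP / (8*mu*L)
r = 0.0047 m, L = 0.27 m
dP = 69 mmHg = 9199.218 Pa
Q = 0.001451 m^3/s


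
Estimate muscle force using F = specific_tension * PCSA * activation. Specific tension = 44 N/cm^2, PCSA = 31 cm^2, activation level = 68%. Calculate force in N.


F = sigma * PCSA * activation
F = 44 * 31 * 0.68
F = 927.5 N


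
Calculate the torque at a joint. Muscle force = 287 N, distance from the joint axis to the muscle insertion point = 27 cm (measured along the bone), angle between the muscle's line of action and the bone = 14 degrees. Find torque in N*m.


Torque = F * d * sin(theta)   (moment arm = d*sin(theta))
d = 27 cm = 0.27 m
Torque = 287 * 0.27 * sin(14)
Torque = 18.75 N*m


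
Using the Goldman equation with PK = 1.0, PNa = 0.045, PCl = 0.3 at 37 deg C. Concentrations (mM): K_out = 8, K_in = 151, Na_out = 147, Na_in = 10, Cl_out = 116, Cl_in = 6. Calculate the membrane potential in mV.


Vm = (RT/F)*ln((PK*Ko + PNa*Nao + PCl*Cli)/(PK*Ki + PNa*Nai + PCl*Clo))
Numer = 16.415, Denom = 186.25
Vm = -64.91 mV


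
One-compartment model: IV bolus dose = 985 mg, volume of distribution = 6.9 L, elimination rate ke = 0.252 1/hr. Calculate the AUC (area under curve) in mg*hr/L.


C0 = Dose/Vd = 985/6.9 = 142.754 mg/L
AUC = C0/ke = 142.754/0.252
AUC = 566.5 mg*hr/L


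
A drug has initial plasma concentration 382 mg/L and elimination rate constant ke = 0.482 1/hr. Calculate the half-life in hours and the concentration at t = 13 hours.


t_half = ln(2) / ke = 0.693147 / 0.482 = 1.438 hr
C(t) = C0 * exp(-ke*t) = 382 * exp(-0.482*13)
C(13) = 0.7257 mg/L


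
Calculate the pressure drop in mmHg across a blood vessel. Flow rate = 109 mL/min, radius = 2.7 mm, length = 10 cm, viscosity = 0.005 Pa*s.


dP = 8*mu*L*Q / (pi*r^4)
Q = 109 mL/min = 1.81667e-06 m^3/s
dP = 43.5242 Pa = 43.5242 / 133.322 mmHg = 0.3265 mmHg


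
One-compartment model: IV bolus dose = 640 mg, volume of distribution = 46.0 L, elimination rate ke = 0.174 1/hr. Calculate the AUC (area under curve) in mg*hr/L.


C0 = Dose/Vd = 640/46.0 = 13.913 mg/L
AUC = C0/ke = 13.913/0.174
AUC = 79.96 mg*hr/L


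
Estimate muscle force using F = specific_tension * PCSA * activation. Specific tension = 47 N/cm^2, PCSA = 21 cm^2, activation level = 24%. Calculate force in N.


F = sigma * PCSA * activation
F = 47 * 21 * 0.24
F = 236.9 N


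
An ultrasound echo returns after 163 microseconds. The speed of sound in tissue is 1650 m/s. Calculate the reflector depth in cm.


depth = c * t / 2
t = 163 us = 1.6300e-04 s
depth = 1650 * 1.6300e-04 / 2
depth = 0.134475 m = 13.4475 cm


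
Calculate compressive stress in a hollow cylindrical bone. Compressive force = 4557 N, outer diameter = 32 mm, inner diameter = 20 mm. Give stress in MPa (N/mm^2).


A = pi*(r_o^2 - r_i^2)
r_o = 16 mm, r_i = 10 mm
A = 490.088 mm^2
sigma = F/A = 4557 / 490.088
sigma = 9.298 MPa


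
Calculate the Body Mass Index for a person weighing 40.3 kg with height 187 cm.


BMI = weight / height^2
height = 187 cm = 1.87 m
BMI = 40.3 / 1.87^2
BMI = 11.52 kg/m^2


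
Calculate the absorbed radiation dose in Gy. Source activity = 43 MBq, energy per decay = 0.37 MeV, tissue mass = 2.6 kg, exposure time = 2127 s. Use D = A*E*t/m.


A = 43 MBq = 4.3000e+07 Bq
E = 0.37 MeV = 5.9274e-14 J
D = A*E*t/m = 4.3000e+07*5.9274e-14*2127/2.6
D = 0.002085 Gy


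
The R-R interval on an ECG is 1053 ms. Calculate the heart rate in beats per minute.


HR = 60 / RR_interval(s)
RR = 1053 ms = 1.053 s
HR = 60 / 1.053 = 56.98 bpm


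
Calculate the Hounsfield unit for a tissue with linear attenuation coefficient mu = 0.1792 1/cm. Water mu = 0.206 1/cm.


HU = ((mu_tissue - mu_water) / mu_water) * 1000
HU = ((0.1792 - 0.206) / 0.206) * 1000
HU = -130.1


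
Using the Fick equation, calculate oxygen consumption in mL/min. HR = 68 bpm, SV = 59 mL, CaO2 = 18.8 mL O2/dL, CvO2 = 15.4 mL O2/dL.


CO = HR*SV = 68*59/1000 = 4.012 L/min
a-v O2 diff = 18.8 - 15.4 = 3.4 mL/dL
VO2 = CO * (CaO2-CvO2) * 10 dL/L
VO2 = 4.012 * 3.4 * 10
VO2 = 136.4 mL/min


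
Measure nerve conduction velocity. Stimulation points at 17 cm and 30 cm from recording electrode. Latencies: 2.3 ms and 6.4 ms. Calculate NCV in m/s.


Distance = (30 - 17) / 100 = 0.13 m
dt = (6.4 - 2.3) / 1000 = 0.0041 s
NCV = dist / dt = 31.71 m/s


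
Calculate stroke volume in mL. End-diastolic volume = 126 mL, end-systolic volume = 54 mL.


SV = EDV - ESV
SV = 126 - 54
SV = 72 mL


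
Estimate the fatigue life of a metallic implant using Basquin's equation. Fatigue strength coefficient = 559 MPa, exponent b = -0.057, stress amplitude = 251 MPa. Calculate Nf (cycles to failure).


sigma_a = sigma_f' * (2Nf)^b
2Nf = (sigma_a/sigma_f')^(1/b)
2Nf = (251/559)^(1/-0.057)
2Nf = 1260863.8
Nf = 6.304e+05


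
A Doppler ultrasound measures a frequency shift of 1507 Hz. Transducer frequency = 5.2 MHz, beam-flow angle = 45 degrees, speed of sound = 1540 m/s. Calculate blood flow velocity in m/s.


v = fd * c / (2 * f0 * cos(theta))
v = 1507 * 1540 / (2 * 5.2000e+06 * cos(45))
v = 0.3156 m/s


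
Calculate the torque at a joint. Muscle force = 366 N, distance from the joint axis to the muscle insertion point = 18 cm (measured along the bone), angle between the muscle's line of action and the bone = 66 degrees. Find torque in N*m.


Torque = F * d * sin(theta)   (moment arm = d*sin(theta))
d = 18 cm = 0.18 m
Torque = 366 * 0.18 * sin(66)
Torque = 60.18 N*m


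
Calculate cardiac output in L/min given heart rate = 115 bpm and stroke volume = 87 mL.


CO = HR * SV
CO = 115 * 87 / 1000
CO = 10.01 L/min


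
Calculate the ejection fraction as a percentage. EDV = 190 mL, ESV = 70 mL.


SV = EDV - ESV = 190 - 70 = 120 mL
EF = SV/EDV * 100 = 120/190 * 100
EF = 63.16%


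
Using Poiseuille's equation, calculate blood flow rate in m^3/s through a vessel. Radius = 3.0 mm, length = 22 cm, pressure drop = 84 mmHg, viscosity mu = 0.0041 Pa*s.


Q = pi*r^4*dP / (8*mu*L)
r = 0.003 m, L = 0.22 m
dP = 84 mmHg = 11199.048 Pa
Q = 3.9493e-04 m^3/s


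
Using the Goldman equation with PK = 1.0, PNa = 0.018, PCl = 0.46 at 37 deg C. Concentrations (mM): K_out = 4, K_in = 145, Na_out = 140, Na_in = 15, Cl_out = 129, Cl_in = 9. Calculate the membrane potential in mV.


Vm = (RT/F)*ln((PK*Ko + PNa*Nao + PCl*Cli)/(PK*Ki + PNa*Nai + PCl*Clo))
Numer = 10.66, Denom = 204.61
Vm = -78.96 mV


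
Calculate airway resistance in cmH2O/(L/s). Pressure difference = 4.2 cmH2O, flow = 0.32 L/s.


R = dP / flow
R = 4.2 / 0.32
R = 13.12 cmH2O/(L/s)


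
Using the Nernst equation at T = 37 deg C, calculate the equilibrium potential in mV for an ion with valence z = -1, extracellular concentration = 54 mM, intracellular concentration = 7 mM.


E = (RT/(zF)) * ln(C_out/C_in)
T = 37 + 273.15 = 310.15 K
E = (8.314 * 310.15 / (-1 * 96485)) * ln(54/7)
E = -54.6 mV


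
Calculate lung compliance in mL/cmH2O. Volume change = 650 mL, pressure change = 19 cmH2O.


C = dV / dP
C = 650 / 19
C = 34.21 mL/cmH2O


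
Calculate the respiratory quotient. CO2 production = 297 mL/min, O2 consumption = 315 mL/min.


RQ = VCO2 / VO2
RQ = 297 / 315
RQ = 0.9429


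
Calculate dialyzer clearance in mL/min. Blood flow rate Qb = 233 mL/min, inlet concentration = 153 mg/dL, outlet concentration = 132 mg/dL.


K = Qb * (Cb_in - Cb_out) / Cb_in
K = 233 * (153 - 132) / 153
K = 31.98 mL/min


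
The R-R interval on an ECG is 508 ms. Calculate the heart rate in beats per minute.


HR = 60 / RR_interval(s)
RR = 508 ms = 0.508 s
HR = 60 / 0.508 = 118.1 bpm


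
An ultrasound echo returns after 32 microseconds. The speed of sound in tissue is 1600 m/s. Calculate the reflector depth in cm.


depth = c * t / 2
t = 32 us = 3.2000e-05 s
depth = 1600 * 3.2000e-05 / 2
depth = 0.0256 m = 2.56 cm


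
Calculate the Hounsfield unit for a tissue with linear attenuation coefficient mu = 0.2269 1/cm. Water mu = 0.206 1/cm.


HU = ((mu_tissue - mu_water) / mu_water) * 1000
HU = ((0.2269 - 0.206) / 0.206) * 1000
HU = 101.5


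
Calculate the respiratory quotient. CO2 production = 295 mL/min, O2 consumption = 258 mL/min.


RQ = VCO2 / VO2
RQ = 295 / 258
RQ = 1.143


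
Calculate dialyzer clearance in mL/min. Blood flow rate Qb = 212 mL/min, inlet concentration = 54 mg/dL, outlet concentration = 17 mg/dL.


K = Qb * (Cb_in - Cb_out) / Cb_in
K = 212 * (54 - 17) / 54
K = 145.3 mL/min


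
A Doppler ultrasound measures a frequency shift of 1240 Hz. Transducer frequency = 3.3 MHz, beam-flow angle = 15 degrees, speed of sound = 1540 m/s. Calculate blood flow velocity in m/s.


v = fd * c / (2 * f0 * cos(theta))
v = 1240 * 1540 / (2 * 3.3000e+06 * cos(15))
v = 0.2995 m/s


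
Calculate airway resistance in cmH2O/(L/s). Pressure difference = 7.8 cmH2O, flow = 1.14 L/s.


R = dP / flow
R = 7.8 / 1.14
R = 6.842 cmH2O/(L/s)


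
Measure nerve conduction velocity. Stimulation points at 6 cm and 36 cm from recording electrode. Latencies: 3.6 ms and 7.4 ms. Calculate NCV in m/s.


Distance = (36 - 6) / 100 = 0.3 m
dt = (7.4 - 3.6) / 1000 = 0.0038 s
NCV = dist / dt = 78.95 m/s


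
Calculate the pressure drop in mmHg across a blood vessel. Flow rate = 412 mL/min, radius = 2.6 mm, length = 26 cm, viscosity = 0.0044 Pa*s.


dP = 8*mu*L*Q / (pi*r^4)
Q = 412 mL/min = 6.86667e-06 m^3/s
dP = 437.743 Pa = 437.743 / 133.322 mmHg = 3.283 mmHg


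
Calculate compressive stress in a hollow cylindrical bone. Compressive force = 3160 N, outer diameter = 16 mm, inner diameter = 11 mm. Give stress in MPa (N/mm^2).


A = pi*(r_o^2 - r_i^2)
r_o = 8 mm, r_i = 5.5 mm
A = 106.029 mm^2
sigma = F/A = 3160 / 106.029
sigma = 29.8 MPa


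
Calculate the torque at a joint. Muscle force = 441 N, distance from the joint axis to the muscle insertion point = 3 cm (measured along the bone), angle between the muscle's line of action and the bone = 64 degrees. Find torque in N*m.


Torque = F * d * sin(theta)   (moment arm = d*sin(theta))
d = 3 cm = 0.03 m
Torque = 441 * 0.03 * sin(64)
Torque = 11.89 N*m


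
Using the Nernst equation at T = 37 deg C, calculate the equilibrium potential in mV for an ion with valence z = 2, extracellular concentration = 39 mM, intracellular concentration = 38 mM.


E = (RT/(zF)) * ln(C_out/C_in)
T = 37 + 273.15 = 310.15 K
E = (8.314 * 310.15 / (2 * 96485)) * ln(39/38)
E = 0.3471 mV


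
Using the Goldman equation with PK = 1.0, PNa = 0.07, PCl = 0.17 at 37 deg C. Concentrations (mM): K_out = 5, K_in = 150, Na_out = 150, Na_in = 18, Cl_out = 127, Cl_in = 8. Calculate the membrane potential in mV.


Vm = (RT/F)*ln((PK*Ko + PNa*Nao + PCl*Cli)/(PK*Ki + PNa*Nai + PCl*Clo))
Numer = 16.86, Denom = 172.85
Vm = -62.2 mV


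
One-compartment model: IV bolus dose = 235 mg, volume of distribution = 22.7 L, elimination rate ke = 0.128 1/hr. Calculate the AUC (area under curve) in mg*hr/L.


C0 = Dose/Vd = 235/22.7 = 10.3524 mg/L
AUC = C0/ke = 10.3524/0.128
AUC = 80.88 mg*hr/L


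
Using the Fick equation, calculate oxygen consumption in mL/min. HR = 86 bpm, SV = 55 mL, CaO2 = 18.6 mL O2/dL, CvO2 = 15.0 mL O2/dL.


CO = HR*SV = 86*55/1000 = 4.73 L/min
a-v O2 diff = 18.6 - 15.0 = 3.6 mL/dL
VO2 = CO * (CaO2-CvO2) * 10 dL/L
VO2 = 4.73 * 3.6 * 10
VO2 = 170.3 mL/min


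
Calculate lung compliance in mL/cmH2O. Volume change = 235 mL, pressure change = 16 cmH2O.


C = dV / dP
C = 235 / 16
C = 14.69 mL/cmH2O


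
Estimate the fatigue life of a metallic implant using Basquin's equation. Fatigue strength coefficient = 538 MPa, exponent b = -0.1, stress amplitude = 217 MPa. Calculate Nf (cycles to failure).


sigma_a = sigma_f' * (2Nf)^b
2Nf = (sigma_a/sigma_f')^(1/b)
2Nf = (217/538)^(1/-0.1)
2Nf = 8774.5614
Nf = 4387


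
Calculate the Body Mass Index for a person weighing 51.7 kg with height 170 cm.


BMI = weight / height^2
height = 170 cm = 1.7 m
BMI = 51.7 / 1.7^2
BMI = 17.89 kg/m^2


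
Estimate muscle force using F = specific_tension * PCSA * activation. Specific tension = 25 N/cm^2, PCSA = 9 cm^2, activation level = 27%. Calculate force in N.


F = sigma * PCSA * activation
F = 25 * 9 * 0.27
F = 60.75 N


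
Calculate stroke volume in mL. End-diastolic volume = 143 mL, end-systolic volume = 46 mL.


SV = EDV - ESV
SV = 143 - 46
SV = 97 mL


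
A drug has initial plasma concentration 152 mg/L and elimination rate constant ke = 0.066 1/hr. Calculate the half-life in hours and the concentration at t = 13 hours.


t_half = ln(2) / ke = 0.693147 / 0.066 = 10.5 hr
C(t) = C0 * exp(-ke*t) = 152 * exp(-0.066*13)
C(13) = 64.45 mg/L


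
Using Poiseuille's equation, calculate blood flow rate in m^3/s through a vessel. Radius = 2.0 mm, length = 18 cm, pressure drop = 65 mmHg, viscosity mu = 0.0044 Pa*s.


Q = pi*r^4*dP / (8*mu*L)
r = 0.002 m, L = 0.18 m
dP = 65 mmHg = 8665.93 Pa
Q = 6.8750e-05 m^3/s


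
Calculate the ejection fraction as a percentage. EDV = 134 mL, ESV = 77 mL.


SV = EDV - ESV = 134 - 77 = 57 mL
EF = SV/EDV * 100 = 57/134 * 100
EF = 42.54%


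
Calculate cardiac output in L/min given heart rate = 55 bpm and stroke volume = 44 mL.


CO = HR * SV
CO = 55 * 44 / 1000
CO = 2.42 L/min


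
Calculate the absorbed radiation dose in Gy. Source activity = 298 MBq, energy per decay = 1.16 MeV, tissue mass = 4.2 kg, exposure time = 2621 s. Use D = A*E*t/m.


A = 298 MBq = 2.9800e+08 Bq
E = 1.16 MeV = 1.85832e-13 J
D = A*E*t/m = 2.9800e+08*1.85832e-13*2621/4.2
D = 0.03456 Gy


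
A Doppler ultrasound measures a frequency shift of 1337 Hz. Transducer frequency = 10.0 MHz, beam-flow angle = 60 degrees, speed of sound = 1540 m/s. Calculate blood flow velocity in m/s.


v = fd * c / (2 * f0 * cos(theta))
v = 1337 * 1540 / (2 * 1.0000e+07 * cos(60))
v = 0.2059 m/s


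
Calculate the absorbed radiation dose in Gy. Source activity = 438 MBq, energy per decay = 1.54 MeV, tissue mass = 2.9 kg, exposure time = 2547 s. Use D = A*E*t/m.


A = 438 MBq = 4.3800e+08 Bq
E = 1.54 MeV = 2.46708e-13 J
D = A*E*t/m = 4.3800e+08*2.46708e-13*2547/2.9
D = 0.0949 Gy


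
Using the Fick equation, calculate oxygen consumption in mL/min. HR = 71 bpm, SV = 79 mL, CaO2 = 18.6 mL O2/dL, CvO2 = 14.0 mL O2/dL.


CO = HR*SV = 71*79/1000 = 5.609 L/min
a-v O2 diff = 18.6 - 14.0 = 4.6 mL/dL
VO2 = CO * (CaO2-CvO2) * 10 dL/L
VO2 = 5.609 * 4.6 * 10
VO2 = 258 mL/min


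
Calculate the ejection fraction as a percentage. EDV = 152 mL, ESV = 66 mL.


SV = EDV - ESV = 152 - 66 = 86 mL
EF = SV/EDV * 100 = 86/152 * 100
EF = 56.58%


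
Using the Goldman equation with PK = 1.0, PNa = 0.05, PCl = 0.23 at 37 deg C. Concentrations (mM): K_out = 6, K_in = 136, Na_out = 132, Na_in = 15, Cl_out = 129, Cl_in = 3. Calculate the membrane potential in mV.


Vm = (RT/F)*ln((PK*Ko + PNa*Nao + PCl*Cli)/(PK*Ki + PNa*Nai + PCl*Clo))
Numer = 13.29, Denom = 166.42
Vm = -67.55 mV


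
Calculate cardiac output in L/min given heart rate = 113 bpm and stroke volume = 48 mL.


CO = HR * SV
CO = 113 * 48 / 1000
CO = 5.424 L/min


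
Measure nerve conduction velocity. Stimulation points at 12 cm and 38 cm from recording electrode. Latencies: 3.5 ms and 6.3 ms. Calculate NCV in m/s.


Distance = (38 - 12) / 100 = 0.26 m
dt = (6.3 - 3.5) / 1000 = 0.0028 s
NCV = dist / dt = 92.86 m/s


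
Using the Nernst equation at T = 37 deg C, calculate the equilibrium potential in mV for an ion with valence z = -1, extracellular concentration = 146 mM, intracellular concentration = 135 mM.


E = (RT/(zF)) * ln(C_out/C_in)
T = 37 + 273.15 = 310.15 K
E = (8.314 * 310.15 / (-1 * 96485)) * ln(146/135)
E = -2.093 mV


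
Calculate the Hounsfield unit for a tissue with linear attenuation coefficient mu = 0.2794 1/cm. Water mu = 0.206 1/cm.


HU = ((mu_tissue - mu_water) / mu_water) * 1000
HU = ((0.2794 - 0.206) / 0.206) * 1000
HU = 356.3


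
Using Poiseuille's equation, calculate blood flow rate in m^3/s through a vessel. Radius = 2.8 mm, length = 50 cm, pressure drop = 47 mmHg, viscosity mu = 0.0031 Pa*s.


Q = pi*r^4*dP / (8*mu*L)
r = 0.0028 m, L = 0.5 m
dP = 47 mmHg = 6266.134 Pa
Q = 9.7580e-05 m^3/s


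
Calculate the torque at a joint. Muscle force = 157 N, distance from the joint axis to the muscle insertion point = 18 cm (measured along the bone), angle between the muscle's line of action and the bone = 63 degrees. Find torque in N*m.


Torque = F * d * sin(theta)   (moment arm = d*sin(theta))
d = 18 cm = 0.18 m
Torque = 157 * 0.18 * sin(63)
Torque = 25.18 N*m


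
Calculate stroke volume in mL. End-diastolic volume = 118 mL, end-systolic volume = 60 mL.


SV = EDV - ESV
SV = 118 - 60
SV = 58 mL


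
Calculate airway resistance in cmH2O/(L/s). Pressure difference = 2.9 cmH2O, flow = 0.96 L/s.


R = dP / flow
R = 2.9 / 0.96
R = 3.021 cmH2O/(L/s)


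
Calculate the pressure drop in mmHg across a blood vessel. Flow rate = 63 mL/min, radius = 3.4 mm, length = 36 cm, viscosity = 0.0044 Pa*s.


dP = 8*mu*L*Q / (pi*r^4)
Q = 63 mL/min = 1.05e-06 m^3/s
dP = 31.6934 Pa = 31.6934 / 133.322 mmHg = 0.2377 mmHg


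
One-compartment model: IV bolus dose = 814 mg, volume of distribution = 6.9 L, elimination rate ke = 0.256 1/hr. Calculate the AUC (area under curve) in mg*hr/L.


C0 = Dose/Vd = 814/6.9 = 117.971 mg/L
AUC = C0/ke = 117.971/0.256
AUC = 460.8 mg*hr/L


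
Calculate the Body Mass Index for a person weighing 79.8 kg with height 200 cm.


BMI = weight / height^2
height = 200 cm = 2 m
BMI = 79.8 / 2^2
BMI = 19.95 kg/m^2


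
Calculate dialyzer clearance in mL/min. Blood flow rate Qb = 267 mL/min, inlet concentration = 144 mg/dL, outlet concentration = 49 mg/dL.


K = Qb * (Cb_in - Cb_out) / Cb_in
K = 267 * (144 - 49) / 144
K = 176.1 mL/min


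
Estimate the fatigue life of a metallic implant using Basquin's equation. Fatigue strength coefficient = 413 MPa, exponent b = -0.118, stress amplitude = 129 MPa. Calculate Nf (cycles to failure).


sigma_a = sigma_f' * (2Nf)^b
2Nf = (sigma_a/sigma_f')^(1/b)
2Nf = (129/413)^(1/-0.118)
2Nf = 19174.09
Nf = 9587


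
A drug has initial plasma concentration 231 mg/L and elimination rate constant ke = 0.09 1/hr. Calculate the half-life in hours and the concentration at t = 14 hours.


t_half = ln(2) / ke = 0.693147 / 0.09 = 7.702 hr
C(t) = C0 * exp(-ke*t) = 231 * exp(-0.09*14)
C(14) = 65.52 mg/L


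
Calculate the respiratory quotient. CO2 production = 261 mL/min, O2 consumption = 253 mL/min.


RQ = VCO2 / VO2
RQ = 261 / 253
RQ = 1.032


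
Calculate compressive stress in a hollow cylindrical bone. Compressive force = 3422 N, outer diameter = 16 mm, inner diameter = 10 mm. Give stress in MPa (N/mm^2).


A = pi*(r_o^2 - r_i^2)
r_o = 8 mm, r_i = 5 mm
A = 122.522 mm^2
sigma = F/A = 3422 / 122.522
sigma = 27.93 MPa


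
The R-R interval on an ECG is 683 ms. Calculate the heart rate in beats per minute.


HR = 60 / RR_interval(s)
RR = 683 ms = 0.683 s
HR = 60 / 0.683 = 87.85 bpm


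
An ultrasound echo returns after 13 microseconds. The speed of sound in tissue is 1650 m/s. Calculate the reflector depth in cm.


depth = c * t / 2
t = 13 us = 1.3000e-05 s
depth = 1650 * 1.3000e-05 / 2
depth = 0.010725 m = 1.0725 cm


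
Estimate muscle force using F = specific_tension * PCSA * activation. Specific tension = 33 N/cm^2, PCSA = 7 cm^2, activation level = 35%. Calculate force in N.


F = sigma * PCSA * activation
F = 33 * 7 * 0.35
F = 80.85 N


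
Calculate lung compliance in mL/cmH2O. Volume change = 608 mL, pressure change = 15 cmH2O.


C = dV / dP
C = 608 / 15
C = 40.53 mL/cmH2O


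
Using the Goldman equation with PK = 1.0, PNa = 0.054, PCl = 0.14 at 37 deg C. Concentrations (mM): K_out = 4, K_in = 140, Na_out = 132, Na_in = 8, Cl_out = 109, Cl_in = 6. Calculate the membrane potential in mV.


Vm = (RT/F)*ln((PK*Ko + PNa*Nao + PCl*Cli)/(PK*Ki + PNa*Nai + PCl*Clo))
Numer = 11.968, Denom = 155.692
Vm = -68.57 mV


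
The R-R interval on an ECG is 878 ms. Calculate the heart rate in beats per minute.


HR = 60 / RR_interval(s)
RR = 878 ms = 0.878 s
HR = 60 / 0.878 = 68.34 bpm


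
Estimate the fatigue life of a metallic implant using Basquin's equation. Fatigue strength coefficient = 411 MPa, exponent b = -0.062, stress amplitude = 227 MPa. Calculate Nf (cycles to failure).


sigma_a = sigma_f' * (2Nf)^b
2Nf = (sigma_a/sigma_f')^(1/b)
2Nf = (227/411)^(1/-0.062)
2Nf = 14398.658
Nf = 7199


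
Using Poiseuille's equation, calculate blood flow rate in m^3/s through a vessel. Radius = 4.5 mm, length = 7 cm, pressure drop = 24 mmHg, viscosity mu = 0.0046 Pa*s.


Q = pi*r^4*dP / (8*mu*L)
r = 0.0045 m, L = 0.07 m
dP = 24 mmHg = 3199.728 Pa
Q = 0.0016 m^3/s


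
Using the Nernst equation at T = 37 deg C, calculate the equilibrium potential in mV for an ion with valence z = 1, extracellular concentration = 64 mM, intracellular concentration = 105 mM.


E = (RT/(zF)) * ln(C_out/C_in)
T = 37 + 273.15 = 310.15 K
E = (8.314 * 310.15 / (1 * 96485)) * ln(64/105)
E = -13.23 mV


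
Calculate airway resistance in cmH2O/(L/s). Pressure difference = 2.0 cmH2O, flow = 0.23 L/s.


R = dP / flow
R = 2.0 / 0.23
R = 8.696 cmH2O/(L/s)


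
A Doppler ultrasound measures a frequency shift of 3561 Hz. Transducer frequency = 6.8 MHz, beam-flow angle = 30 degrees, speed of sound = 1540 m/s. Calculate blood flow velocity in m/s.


v = fd * c / (2 * f0 * cos(theta))
v = 3561 * 1540 / (2 * 6.8000e+06 * cos(30))
v = 0.4656 m/s


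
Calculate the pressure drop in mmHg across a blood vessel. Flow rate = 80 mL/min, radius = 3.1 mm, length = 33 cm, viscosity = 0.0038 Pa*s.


dP = 8*mu*L*Q / (pi*r^4)
Q = 80 mL/min = 1.33333e-06 m^3/s
dP = 46.1029 Pa = 46.1029 / 133.322 mmHg = 0.3458 mmHg


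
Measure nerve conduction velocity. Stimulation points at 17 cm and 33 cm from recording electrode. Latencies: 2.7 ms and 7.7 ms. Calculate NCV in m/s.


Distance = (33 - 17) / 100 = 0.16 m
dt = (7.7 - 2.7) / 1000 = 0.005 s
NCV = dist / dt = 32 m/s


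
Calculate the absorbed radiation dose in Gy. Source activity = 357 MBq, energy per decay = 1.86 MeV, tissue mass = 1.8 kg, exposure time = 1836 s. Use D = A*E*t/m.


A = 357 MBq = 3.5700e+08 Bq
E = 1.86 MeV = 2.97972e-13 J
D = A*E*t/m = 3.5700e+08*2.97972e-13*1836/1.8
D = 0.1085 Gy


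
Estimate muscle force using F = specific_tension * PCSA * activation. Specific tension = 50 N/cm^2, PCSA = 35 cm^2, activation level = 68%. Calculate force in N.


F = sigma * PCSA * activation
F = 50 * 35 * 0.68
F = 1190 N


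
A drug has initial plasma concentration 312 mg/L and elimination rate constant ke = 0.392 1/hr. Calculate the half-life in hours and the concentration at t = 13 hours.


t_half = ln(2) / ke = 0.693147 / 0.392 = 1.768 hr
C(t) = C0 * exp(-ke*t) = 312 * exp(-0.392*13)
C(13) = 1.91 mg/L


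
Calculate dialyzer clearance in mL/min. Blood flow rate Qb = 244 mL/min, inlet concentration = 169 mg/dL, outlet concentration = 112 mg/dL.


K = Qb * (Cb_in - Cb_out) / Cb_in
K = 244 * (169 - 112) / 169
K = 82.3 mL/min


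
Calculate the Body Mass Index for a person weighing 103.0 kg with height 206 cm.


BMI = weight / height^2
height = 206 cm = 2.06 m
BMI = 103.0 / 2.06^2
BMI = 24.27 kg/m^2


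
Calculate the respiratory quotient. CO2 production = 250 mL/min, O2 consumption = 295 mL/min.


RQ = VCO2 / VO2
RQ = 250 / 295
RQ = 0.8475


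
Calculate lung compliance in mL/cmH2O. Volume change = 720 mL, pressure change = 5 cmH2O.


C = dV / dP
C = 720 / 5
C = 144 mL/cmH2O


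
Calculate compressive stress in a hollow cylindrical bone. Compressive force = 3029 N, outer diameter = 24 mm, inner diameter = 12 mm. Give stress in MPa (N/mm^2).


A = pi*(r_o^2 - r_i^2)
r_o = 12 mm, r_i = 6 mm
A = 339.292 mm^2
sigma = F/A = 3029 / 339.292
sigma = 8.927 MPa


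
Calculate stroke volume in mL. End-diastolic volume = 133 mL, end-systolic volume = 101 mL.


SV = EDV - ESV
SV = 133 - 101
SV = 32 mL


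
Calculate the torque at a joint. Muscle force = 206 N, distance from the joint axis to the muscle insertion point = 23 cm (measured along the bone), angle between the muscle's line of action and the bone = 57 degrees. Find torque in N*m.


Torque = F * d * sin(theta)   (moment arm = d*sin(theta))
d = 23 cm = 0.23 m
Torque = 206 * 0.23 * sin(57)
Torque = 39.74 N*m


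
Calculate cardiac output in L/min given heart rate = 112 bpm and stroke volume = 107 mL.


CO = HR * SV
CO = 112 * 107 / 1000
CO = 11.98 L/min


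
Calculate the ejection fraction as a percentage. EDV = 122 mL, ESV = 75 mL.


SV = EDV - ESV = 122 - 75 = 47 mL
EF = SV/EDV * 100 = 47/122 * 100
EF = 38.52%


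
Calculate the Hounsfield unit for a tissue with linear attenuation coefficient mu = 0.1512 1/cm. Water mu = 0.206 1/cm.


HU = ((mu_tissue - mu_water) / mu_water) * 1000
HU = ((0.1512 - 0.206) / 0.206) * 1000
HU = -266


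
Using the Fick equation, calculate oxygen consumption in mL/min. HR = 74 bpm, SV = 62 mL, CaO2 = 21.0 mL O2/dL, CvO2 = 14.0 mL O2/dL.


CO = HR*SV = 74*62/1000 = 4.588 L/min
a-v O2 diff = 21.0 - 14.0 = 7 mL/dL
VO2 = CO * (CaO2-CvO2) * 10 dL/L
VO2 = 4.588 * 7 * 10
VO2 = 321.2 mL/min


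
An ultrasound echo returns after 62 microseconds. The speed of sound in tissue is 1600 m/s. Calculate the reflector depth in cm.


depth = c * t / 2
t = 62 us = 6.2000e-05 s
depth = 1600 * 6.2000e-05 / 2
depth = 0.0496 m = 4.96 cm


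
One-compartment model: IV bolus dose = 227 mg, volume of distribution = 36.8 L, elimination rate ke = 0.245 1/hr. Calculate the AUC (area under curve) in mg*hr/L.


C0 = Dose/Vd = 227/36.8 = 6.16848 mg/L
AUC = C0/ke = 6.16848/0.245
AUC = 25.18 mg*hr/L


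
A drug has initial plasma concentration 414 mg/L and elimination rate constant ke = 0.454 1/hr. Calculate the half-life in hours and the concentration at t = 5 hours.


t_half = ln(2) / ke = 0.693147 / 0.454 = 1.527 hr
C(t) = C0 * exp(-ke*t) = 414 * exp(-0.454*5)
C(5) = 42.77 mg/L


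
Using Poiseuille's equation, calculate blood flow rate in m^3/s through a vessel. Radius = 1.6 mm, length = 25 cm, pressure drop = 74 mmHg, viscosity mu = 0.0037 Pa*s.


Q = pi*r^4*dP / (8*mu*L)
r = 0.0016 m, L = 0.25 m
dP = 74 mmHg = 9865.828 Pa
Q = 2.7449e-05 m^3/s


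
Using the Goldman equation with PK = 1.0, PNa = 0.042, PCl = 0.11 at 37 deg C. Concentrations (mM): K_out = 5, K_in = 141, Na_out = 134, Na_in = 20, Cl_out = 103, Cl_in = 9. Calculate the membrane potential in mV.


Vm = (RT/F)*ln((PK*Ko + PNa*Nao + PCl*Cli)/(PK*Ki + PNa*Nai + PCl*Clo))
Numer = 11.618, Denom = 153.17
Vm = -68.92 mV


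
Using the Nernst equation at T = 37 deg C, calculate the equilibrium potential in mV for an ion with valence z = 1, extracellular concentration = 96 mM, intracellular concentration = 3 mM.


E = (RT/(zF)) * ln(C_out/C_in)
T = 37 + 273.15 = 310.15 K
E = (8.314 * 310.15 / (1 * 96485)) * ln(96/3)
E = 92.62 mV


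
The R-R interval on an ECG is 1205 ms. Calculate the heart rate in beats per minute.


HR = 60 / RR_interval(s)
RR = 1205 ms = 1.205 s
HR = 60 / 1.205 = 49.79 bpm


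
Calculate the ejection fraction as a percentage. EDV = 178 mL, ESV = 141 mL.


SV = EDV - ESV = 178 - 141 = 37 mL
EF = SV/EDV * 100 = 37/178 * 100
EF = 20.79%


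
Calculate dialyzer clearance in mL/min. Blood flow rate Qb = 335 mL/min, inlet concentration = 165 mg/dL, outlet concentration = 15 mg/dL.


K = Qb * (Cb_in - Cb_out) / Cb_in
K = 335 * (165 - 15) / 165
K = 304.5 mL/min


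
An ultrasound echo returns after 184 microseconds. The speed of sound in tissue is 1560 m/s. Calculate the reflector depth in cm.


depth = c * t / 2
t = 184 us = 1.8400e-04 s
depth = 1560 * 1.8400e-04 / 2
depth = 0.14352 m = 14.352 cm


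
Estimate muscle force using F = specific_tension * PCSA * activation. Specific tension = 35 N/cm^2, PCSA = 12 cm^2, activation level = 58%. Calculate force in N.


F = sigma * PCSA * activation
F = 35 * 12 * 0.58
F = 243.6 N


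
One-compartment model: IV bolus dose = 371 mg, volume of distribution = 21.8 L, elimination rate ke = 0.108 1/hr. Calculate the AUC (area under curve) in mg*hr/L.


C0 = Dose/Vd = 371/21.8 = 17.0183 mg/L
AUC = C0/ke = 17.0183/0.108
AUC = 157.6 mg*hr/L


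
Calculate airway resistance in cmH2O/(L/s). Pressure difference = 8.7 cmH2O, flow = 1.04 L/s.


R = dP / flow
R = 8.7 / 1.04
R = 8.365 cmH2O/(L/s)


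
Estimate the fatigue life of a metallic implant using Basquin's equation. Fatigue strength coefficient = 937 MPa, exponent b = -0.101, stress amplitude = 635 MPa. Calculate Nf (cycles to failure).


sigma_a = sigma_f' * (2Nf)^b
2Nf = (sigma_a/sigma_f')^(1/b)
2Nf = (635/937)^(1/-0.101)
2Nf = 47.090073
Nf = 23.55


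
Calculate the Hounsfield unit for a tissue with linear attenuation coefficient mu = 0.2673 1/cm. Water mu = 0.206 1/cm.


HU = ((mu_tissue - mu_water) / mu_water) * 1000
HU = ((0.2673 - 0.206) / 0.206) * 1000
HU = 297.6


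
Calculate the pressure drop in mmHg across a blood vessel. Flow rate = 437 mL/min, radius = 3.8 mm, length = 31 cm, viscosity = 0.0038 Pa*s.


dP = 8*mu*L*Q / (pi*r^4)
Q = 437 mL/min = 7.28333e-06 m^3/s
dP = 104.781 Pa = 104.781 / 133.322 mmHg = 0.7859 mmHg


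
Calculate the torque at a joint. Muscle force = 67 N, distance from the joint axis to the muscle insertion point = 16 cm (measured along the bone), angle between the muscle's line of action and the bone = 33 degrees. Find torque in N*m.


Torque = F * d * sin(theta)   (moment arm = d*sin(theta))
d = 16 cm = 0.16 m
Torque = 67 * 0.16 * sin(33)
Torque = 5.839 N*m


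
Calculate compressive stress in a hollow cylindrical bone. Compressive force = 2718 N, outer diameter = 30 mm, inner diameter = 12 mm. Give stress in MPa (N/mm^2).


A = pi*(r_o^2 - r_i^2)
r_o = 15 mm, r_i = 6 mm
A = 593.761 mm^2
sigma = F/A = 2718 / 593.761
sigma = 4.578 MPa


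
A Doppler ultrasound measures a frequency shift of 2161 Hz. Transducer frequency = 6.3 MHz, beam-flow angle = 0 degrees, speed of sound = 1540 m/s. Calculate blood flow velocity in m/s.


v = fd * c / (2 * f0 * cos(theta))
v = 2161 * 1540 / (2 * 6.3000e+06 * cos(0))
v = 0.2641 m/s


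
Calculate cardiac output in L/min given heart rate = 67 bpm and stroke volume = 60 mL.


CO = HR * SV
CO = 67 * 60 / 1000
CO = 4.02 L/min


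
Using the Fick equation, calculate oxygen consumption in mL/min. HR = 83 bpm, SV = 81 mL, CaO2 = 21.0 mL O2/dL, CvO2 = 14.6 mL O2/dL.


CO = HR*SV = 83*81/1000 = 6.723 L/min
a-v O2 diff = 21.0 - 14.6 = 6.4 mL/dL
VO2 = CO * (CaO2-CvO2) * 10 dL/L
VO2 = 6.723 * 6.4 * 10
VO2 = 430.3 mL/min


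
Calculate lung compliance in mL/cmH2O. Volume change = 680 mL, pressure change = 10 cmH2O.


C = dV / dP
C = 680 / 10
C = 68 mL/cmH2O


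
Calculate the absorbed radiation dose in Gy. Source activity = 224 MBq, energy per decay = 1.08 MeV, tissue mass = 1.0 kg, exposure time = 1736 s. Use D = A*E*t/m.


A = 224 MBq = 2.2400e+08 Bq
E = 1.08 MeV = 1.73016e-13 J
D = A*E*t/m = 2.2400e+08*1.73016e-13*1736/1.0
D = 0.06728 Gy


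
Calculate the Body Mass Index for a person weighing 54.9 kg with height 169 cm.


BMI = weight / height^2
height = 169 cm = 1.69 m
BMI = 54.9 / 1.69^2
BMI = 19.22 kg/m^2


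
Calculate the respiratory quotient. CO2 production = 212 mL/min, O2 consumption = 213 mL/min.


RQ = VCO2 / VO2
RQ = 212 / 213
RQ = 0.9953


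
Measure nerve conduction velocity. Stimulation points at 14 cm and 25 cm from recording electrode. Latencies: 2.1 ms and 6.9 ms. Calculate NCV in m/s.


Distance = (25 - 14) / 100 = 0.11 m
dt = (6.9 - 2.1) / 1000 = 0.0048 s
NCV = dist / dt = 22.92 m/s


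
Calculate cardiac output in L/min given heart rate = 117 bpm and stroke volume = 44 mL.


CO = HR * SV
CO = 117 * 44 / 1000
CO = 5.148 L/min


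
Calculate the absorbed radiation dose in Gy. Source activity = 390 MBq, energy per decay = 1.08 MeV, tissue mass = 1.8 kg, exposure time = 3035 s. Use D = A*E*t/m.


A = 390 MBq = 3.9000e+08 Bq
E = 1.08 MeV = 1.73016e-13 J
D = A*E*t/m = 3.9000e+08*1.73016e-13*3035/1.8
D = 0.1138 Gy


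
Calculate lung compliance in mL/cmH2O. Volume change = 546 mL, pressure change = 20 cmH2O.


C = dV / dP
C = 546 / 20
C = 27.3 mL/cmH2O


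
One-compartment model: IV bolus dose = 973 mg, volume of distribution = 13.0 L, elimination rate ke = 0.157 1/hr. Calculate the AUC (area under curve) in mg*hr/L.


C0 = Dose/Vd = 973/13.0 = 74.8462 mg/L
AUC = C0/ke = 74.8462/0.157
AUC = 476.7 mg*hr/L


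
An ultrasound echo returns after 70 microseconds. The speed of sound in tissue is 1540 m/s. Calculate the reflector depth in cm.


depth = c * t / 2
t = 70 us = 7.0000e-05 s
depth = 1540 * 7.0000e-05 / 2
depth = 0.0539 m = 5.39 cm


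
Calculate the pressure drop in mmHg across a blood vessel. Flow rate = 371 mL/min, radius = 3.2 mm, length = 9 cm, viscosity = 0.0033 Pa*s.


dP = 8*mu*L*Q / (pi*r^4)
Q = 371 mL/min = 6.18333e-06 m^3/s
dP = 44.5984 Pa = 44.5984 / 133.322 mmHg = 0.3345 mmHg


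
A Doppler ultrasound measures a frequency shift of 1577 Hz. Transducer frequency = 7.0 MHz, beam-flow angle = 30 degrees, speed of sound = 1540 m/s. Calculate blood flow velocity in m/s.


v = fd * c / (2 * f0 * cos(theta))
v = 1577 * 1540 / (2 * 7.0000e+06 * cos(30))
v = 0.2003 m/s


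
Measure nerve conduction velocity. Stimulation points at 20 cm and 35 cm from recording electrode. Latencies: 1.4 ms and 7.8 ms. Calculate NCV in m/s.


Distance = (35 - 20) / 100 = 0.15 m
dt = (7.8 - 1.4) / 1000 = 0.0064 s
NCV = dist / dt = 23.44 m/s


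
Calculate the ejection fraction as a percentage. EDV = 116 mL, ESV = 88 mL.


SV = EDV - ESV = 116 - 88 = 28 mL
EF = SV/EDV * 100 = 28/116 * 100
EF = 24.14%


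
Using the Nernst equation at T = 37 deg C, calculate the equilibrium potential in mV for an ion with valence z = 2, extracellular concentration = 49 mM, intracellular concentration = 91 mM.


E = (RT/(zF)) * ln(C_out/C_in)
T = 37 + 273.15 = 310.15 K
E = (8.314 * 310.15 / (2 * 96485)) * ln(49/91)
E = -8.272 mV


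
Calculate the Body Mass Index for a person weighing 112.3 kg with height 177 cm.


BMI = weight / height^2
height = 177 cm = 1.77 m
BMI = 112.3 / 1.77^2
BMI = 35.85 kg/m^2


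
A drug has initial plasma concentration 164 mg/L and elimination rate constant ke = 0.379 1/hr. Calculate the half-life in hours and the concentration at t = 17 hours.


t_half = ln(2) / ke = 0.693147 / 0.379 = 1.829 hr
C(t) = C0 * exp(-ke*t) = 164 * exp(-0.379*17)
C(17) = 0.261 mg/L


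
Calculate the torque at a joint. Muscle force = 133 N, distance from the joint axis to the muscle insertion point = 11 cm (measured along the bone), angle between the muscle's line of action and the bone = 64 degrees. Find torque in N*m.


Torque = F * d * sin(theta)   (moment arm = d*sin(theta))
d = 11 cm = 0.11 m
Torque = 133 * 0.11 * sin(64)
Torque = 13.15 N*m


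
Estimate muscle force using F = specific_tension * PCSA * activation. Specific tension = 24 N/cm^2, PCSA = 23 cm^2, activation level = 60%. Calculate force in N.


F = sigma * PCSA * activation
F = 24 * 23 * 0.6
F = 331.2 N
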